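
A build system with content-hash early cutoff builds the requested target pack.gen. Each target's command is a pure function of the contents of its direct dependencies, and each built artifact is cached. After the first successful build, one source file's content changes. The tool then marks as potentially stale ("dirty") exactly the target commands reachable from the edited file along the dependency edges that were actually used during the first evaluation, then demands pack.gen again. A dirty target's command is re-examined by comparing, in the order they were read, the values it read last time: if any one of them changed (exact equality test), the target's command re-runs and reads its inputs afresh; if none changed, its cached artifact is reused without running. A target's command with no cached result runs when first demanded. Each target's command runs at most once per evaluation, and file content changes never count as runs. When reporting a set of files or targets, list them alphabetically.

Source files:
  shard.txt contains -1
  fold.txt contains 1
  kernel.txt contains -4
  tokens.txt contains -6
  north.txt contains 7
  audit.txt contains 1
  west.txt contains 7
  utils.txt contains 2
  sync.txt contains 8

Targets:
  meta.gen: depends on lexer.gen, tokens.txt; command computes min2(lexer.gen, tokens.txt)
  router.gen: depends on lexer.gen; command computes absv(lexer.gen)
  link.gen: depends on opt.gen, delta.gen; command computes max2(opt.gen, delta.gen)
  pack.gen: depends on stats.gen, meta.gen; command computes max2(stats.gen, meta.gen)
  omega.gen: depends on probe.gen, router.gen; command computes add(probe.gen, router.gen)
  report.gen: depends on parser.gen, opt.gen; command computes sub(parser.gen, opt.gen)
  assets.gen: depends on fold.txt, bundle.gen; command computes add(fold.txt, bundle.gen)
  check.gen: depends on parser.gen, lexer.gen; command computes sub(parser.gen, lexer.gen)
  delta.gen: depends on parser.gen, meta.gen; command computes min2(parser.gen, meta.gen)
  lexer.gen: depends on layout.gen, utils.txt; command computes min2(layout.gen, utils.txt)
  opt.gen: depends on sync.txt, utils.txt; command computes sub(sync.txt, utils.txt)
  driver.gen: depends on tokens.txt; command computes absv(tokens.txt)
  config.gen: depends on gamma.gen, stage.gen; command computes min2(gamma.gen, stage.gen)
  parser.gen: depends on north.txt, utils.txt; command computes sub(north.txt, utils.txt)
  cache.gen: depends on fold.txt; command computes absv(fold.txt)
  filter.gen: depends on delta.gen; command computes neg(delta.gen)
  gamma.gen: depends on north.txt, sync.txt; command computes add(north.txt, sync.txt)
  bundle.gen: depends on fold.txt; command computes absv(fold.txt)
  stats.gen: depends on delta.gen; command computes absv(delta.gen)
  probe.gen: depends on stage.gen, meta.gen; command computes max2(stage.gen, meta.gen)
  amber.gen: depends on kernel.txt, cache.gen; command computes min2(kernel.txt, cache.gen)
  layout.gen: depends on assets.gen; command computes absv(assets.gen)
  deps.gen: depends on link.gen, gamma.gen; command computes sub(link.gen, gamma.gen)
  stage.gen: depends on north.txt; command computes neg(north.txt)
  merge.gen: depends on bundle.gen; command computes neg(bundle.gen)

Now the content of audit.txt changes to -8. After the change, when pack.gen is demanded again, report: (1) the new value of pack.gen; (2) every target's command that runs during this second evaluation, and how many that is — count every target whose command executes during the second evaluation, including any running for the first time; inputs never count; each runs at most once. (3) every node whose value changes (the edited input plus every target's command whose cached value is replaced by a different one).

First evaluation (everything demanded from the output):
  bundle.gen = absv(1) = 1
  assets.gen = add(1, 1) = 2
  layout.gen = absv(2) = 2
  lexer.gen = min2(2, 2) = 2
  meta.gen = min2(2, -6) = -6
  parser.gen = sub(7, 2) = 5
  delta.gen = min2(5, -6) = -6
  stats.gen = absv(-6) = 6
  pack.gen = max2(6, -6) = 6

Propagation after the edit:
  audit.txt feeds no computation that the output demands — nothing is marked dirty and nothing runs.

Key observation: audit.txt is never demanded by the output, so the edit triggers no recomputation at all.

New value of pack.gen: 6.
Target commands that run: none — 0 in total.
Values that change: audit.txt.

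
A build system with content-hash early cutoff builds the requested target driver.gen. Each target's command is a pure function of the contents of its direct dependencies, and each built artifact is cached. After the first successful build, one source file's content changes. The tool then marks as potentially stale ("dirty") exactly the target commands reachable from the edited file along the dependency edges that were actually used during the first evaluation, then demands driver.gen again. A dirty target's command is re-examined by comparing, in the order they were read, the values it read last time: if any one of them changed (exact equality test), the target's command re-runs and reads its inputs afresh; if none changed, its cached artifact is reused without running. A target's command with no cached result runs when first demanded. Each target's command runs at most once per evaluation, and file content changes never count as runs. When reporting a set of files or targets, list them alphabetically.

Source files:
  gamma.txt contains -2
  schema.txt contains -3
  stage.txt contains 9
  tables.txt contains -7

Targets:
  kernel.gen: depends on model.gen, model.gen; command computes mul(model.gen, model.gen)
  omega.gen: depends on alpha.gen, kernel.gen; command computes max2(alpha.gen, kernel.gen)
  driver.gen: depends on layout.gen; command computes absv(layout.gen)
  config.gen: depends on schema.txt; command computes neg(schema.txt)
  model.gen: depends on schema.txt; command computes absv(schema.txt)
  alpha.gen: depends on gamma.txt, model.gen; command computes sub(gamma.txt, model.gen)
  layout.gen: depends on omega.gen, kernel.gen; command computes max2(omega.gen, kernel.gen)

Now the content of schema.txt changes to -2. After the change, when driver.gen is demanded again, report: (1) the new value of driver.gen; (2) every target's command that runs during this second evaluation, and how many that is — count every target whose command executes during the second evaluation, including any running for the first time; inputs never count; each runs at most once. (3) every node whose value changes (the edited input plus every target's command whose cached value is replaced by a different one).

New value of driver.gen: 4.
Target commands that run: alpha.gen, driver.gen, kernel.gen, layout.gen, model.gen, omega.gen — 6 in total.
Values that change: alpha.gen, driver.gen, kernel.gen, layout.gen, model.gen, omega.gen, schema.txt.

First evaluation (everything demanded from the output):
  model.gen = absv(-3) = 3
  alpha.gen = sub(-2, 3) = -5
  kernel.gen = mul(3, 3) = 9
  omega.gen = max2(-5, 9) = 9
  layout.gen = max2(9, 9) = 9
  driver.gen = absv(9) = 9

Propagation after the edit:
  model.gen: runs — schema.txt -3->-2; result 2.
  alpha.gen: runs — model.gen 3->2; result -4.
  kernel.gen: runs — model.gen 3->2; model.gen 3->2; result 4.
  omega.gen: runs — alpha.gen -5->-4; kernel.gen 9->4; result 4.
  layout.gen: runs — omega.gen 9->4; kernel.gen 9->4; result 4.
  driver.gen: runs — layout.gen 9->4; result 4.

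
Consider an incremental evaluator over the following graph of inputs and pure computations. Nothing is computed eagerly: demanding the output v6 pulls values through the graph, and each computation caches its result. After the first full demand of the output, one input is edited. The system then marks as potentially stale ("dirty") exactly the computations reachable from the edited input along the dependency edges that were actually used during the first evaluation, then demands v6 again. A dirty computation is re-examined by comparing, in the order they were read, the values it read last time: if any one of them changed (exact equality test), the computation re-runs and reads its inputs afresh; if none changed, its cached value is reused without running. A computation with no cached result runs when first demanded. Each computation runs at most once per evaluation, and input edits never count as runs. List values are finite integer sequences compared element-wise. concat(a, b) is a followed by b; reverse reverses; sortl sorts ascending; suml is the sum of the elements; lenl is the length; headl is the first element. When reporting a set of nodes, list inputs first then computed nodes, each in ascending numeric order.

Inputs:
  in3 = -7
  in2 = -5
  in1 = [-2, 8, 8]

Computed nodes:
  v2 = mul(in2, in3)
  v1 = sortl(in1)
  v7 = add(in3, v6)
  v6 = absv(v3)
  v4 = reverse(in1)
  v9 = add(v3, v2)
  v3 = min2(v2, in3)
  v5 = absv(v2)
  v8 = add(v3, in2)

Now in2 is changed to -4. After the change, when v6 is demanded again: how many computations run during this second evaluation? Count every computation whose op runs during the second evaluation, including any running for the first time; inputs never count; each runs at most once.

Run set: v2, v3 (2 run).
The important point: v3 recomputes to an identical value, and the output ends up unchanged.

Initial pass — values computed on the first demand:
  v2 = mul(-5, -7) = 35
  v3 = min2(35, -7) = -7
  v6 = absv(-7) = 7

Second demand — change propagation:
  v2: re-runs because in2 -5->-4; new result 28.
  v3: re-runs because v2 35->28; new result -7 (unchanged).
  v6: re-examined; everything it read last time is the same (v3 unchanged) — cache 7 kept, no run.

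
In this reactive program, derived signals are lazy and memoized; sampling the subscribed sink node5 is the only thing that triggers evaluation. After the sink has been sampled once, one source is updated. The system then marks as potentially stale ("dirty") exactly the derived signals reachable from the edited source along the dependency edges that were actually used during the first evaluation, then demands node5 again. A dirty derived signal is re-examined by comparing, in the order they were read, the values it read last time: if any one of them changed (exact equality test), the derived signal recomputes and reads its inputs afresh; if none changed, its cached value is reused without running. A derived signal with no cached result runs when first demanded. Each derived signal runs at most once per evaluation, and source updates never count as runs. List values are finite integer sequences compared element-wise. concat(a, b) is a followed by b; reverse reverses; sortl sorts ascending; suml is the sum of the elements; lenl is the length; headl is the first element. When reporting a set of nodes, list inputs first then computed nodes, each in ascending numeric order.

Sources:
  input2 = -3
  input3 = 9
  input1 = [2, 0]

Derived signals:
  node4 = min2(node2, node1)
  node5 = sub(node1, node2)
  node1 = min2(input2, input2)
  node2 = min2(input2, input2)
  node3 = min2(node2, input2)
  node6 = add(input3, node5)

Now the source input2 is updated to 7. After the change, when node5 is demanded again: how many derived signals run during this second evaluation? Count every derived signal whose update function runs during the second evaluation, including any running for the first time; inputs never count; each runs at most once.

First demand of the output computes:
  node1 = min2(-3, -3) = -3
  node2 = min2(-3, -3) = -3
  node5 = sub(-3, -3) = 0

After the edit, cleaning proceeds:
  node1: a read changed (input2 -3->7; input2 -3->7) — executes, giving 7.
  node2: a read changed (input2 -3->7; input2 -3->7) — executes, giving 7.
  node5: a read changed (node1 -3->7; node2 -3->7) — executes, giving 0 — identical to its old value.

3 derived signals run: node1, node2, node5.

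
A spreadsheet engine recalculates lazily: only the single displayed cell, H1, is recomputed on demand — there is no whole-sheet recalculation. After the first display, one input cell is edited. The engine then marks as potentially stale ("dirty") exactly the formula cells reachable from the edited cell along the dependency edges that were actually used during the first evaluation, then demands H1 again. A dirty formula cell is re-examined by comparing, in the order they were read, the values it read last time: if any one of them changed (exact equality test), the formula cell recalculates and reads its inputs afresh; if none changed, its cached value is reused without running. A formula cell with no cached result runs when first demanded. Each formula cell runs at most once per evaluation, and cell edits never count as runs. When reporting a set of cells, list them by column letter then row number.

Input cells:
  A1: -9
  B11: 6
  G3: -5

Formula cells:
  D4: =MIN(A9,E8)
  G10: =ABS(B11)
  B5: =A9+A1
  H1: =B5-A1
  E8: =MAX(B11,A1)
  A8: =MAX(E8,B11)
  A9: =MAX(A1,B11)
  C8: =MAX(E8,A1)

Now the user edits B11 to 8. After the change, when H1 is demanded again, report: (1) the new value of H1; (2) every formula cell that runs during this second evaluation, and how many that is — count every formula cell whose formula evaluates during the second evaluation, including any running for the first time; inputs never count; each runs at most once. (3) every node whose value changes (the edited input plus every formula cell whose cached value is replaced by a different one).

New value of H1: 8.
Formula cells that run: A9, B5, H1 — 3 in total.
Values that change: A9, B5, B11, H1.

First evaluation (everything demanded from the output):
  A9 = MAX(-9, 6) = 6
  B5 = 6 + -9 = -3
  H1 = -3 - -9 = 6

Propagation after the edit:
  A9: runs — B11 6->8; result 8.
  B5: runs — A9 6->8; result -1.
  H1: runs — B5 -3->-1; result 8.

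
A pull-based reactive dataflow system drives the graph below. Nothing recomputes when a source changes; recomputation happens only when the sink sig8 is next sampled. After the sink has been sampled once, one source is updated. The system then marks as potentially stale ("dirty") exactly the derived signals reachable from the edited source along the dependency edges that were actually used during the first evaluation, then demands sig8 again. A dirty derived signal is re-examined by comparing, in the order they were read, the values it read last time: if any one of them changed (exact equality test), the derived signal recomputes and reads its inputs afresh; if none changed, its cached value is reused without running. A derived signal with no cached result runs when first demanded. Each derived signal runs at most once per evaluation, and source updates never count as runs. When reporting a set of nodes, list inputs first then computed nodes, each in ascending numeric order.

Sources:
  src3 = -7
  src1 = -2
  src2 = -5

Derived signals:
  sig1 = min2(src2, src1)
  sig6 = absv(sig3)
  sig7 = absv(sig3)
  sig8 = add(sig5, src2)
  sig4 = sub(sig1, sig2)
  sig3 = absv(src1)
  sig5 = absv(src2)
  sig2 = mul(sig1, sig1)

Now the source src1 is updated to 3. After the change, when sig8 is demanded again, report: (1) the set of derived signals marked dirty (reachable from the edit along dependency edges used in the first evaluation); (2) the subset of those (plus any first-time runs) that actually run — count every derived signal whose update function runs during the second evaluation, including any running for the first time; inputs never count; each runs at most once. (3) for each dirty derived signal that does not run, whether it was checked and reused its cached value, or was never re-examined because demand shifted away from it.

Marked dirty: none.
Derived signals that run: none — 0 in total.
Every dirty derived signal ran.
Key observation: src1 is never demanded by the output, so the edit triggers no recomputation at all.

First evaluation (everything demanded from the output):
  sig5 = absv(-5) = 5
  sig8 = add(5, -5) = 0

Propagation after the edit:
  src1 feeds no computation that the output demands — nothing is marked dirty and nothing runs.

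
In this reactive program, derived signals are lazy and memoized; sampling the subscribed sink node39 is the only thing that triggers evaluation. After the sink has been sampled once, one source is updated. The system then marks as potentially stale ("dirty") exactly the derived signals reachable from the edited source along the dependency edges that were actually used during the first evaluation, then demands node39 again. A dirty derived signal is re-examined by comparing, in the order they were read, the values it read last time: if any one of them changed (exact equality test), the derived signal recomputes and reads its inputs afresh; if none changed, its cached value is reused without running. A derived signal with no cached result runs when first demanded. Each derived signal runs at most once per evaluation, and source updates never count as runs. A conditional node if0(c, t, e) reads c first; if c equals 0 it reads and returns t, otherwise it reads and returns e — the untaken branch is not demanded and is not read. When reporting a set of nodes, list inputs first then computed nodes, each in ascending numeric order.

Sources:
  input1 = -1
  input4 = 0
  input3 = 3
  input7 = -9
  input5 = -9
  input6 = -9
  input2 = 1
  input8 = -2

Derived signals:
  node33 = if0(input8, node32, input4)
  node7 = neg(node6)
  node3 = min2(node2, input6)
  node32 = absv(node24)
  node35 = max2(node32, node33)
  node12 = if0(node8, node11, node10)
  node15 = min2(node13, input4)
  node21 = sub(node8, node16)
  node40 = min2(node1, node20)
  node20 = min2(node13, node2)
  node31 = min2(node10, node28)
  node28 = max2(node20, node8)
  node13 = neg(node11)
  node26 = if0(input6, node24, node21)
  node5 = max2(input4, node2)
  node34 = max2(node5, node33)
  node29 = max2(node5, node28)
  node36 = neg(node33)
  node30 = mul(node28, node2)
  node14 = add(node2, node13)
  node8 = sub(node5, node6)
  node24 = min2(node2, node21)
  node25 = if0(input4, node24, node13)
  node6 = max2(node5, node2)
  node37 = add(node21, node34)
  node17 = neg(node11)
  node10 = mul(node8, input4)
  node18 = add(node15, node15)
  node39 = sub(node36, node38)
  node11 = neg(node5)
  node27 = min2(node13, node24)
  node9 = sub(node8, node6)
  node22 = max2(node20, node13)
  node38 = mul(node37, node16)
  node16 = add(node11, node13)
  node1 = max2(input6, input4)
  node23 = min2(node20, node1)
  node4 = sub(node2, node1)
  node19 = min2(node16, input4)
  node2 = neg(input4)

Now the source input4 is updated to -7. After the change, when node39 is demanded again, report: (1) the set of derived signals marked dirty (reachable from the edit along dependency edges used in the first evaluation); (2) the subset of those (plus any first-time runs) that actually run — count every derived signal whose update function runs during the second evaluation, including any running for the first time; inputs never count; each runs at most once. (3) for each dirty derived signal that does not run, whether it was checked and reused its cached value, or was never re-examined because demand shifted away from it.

First demand of the output computes:
  node2 = neg(0) = 0
  node5 = max2(0, 0) = 0
  node6 = max2(0, 0) = 0
  node8 = sub(0, 0) = 0
  node11 = neg(0) = 0
  node13 = neg(0) = 0
  node16 = add(0, 0) = 0
  node21 = sub(0, 0) = 0
  node33 = if0(input8=-2 -> else branch input4) = 0
  node34 = max2(0, 0) = 0
  node36 = neg(0) = 0
  node37 = add(0, 0) = 0
  node38 = mul(0, 0) = 0
  node39 = sub(0, 0) = 0

After the edit, cleaning proceeds:
  node2: a read changed (input4 0->-7) — executes, giving 7.
  node5: a read changed (input4 0->-7; node2 0->7) — executes, giving 7.
  node6: a read changed (node5 0->7; node2 0->7) — executes, giving 7.
  node8: a read changed (node5 0->7; node6 0->7) — executes, giving 0 — identical to its old value.
  node11: a read changed (node5 0->7) — executes, giving -7.
  node13: a read changed (node11 0->-7) — executes, giving 7.
  node16: a read changed (node11 0->-7; node13 0->7) — executes, giving 0 — identical to its old value.
  node21: dirty, but its reads are unchanged (node8 unchanged, node16 unchanged); cached 0 stands.
  node33: a read changed (input4 0->-7) — executes, giving -7.
  node34: a read changed (node5 0->7; node33 0->-7) — executes, giving 7.
  node36: a read changed (node33 0->-7) — executes, giving 7.
  node37: a read changed (node34 0->7) — executes, giving 7.
  node38: a read changed (node37 0->7) — executes, giving 0 — identical to its old value.
  node39: a read changed (node36 0->7) — executes, giving 7.

Note where the cutoff bites: node21 is checked, finds nothing changed, and keeps its cache.

The edit dirties: node2, node5, node6, node8, node11, node13, node16, node21, node33, node34, node36, node37, node38, node39.
13 derived signals run: node2, node5, node6, node8, node11, node13, node16, node33, node34, node36, node37, node38, node39.
Cache hits after checking: node21.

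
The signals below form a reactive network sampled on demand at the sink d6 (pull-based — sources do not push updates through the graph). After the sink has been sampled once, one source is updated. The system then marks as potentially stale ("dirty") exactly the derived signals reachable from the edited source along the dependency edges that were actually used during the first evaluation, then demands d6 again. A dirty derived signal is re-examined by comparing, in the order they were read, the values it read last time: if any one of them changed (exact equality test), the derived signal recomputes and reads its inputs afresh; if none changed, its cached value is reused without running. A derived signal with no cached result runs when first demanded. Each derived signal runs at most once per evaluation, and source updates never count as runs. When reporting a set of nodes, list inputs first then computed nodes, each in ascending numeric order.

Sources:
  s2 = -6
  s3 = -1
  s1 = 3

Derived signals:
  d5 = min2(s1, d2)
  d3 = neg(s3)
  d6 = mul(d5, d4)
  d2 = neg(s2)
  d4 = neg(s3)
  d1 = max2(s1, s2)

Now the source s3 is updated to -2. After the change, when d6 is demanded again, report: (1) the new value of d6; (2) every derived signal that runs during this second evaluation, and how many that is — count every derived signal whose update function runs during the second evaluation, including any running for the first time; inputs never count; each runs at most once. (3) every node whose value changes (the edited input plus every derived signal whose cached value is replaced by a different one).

d6 now evaluates to 6.
Run set: d4, d6 (2 run).
Changed values: s3, d4, d6.

Initial pass — values computed on the first demand:
  d2 = neg(-6) = 6
  d4 = neg(-1) = 1
  d5 = min2(3, 6) = 3
  d6 = mul(3, 1) = 3

Second demand — change propagation:
  d4: re-runs because s3 -1->-2; new result 2.
  d6: re-runs because d4 1->2; new result 6.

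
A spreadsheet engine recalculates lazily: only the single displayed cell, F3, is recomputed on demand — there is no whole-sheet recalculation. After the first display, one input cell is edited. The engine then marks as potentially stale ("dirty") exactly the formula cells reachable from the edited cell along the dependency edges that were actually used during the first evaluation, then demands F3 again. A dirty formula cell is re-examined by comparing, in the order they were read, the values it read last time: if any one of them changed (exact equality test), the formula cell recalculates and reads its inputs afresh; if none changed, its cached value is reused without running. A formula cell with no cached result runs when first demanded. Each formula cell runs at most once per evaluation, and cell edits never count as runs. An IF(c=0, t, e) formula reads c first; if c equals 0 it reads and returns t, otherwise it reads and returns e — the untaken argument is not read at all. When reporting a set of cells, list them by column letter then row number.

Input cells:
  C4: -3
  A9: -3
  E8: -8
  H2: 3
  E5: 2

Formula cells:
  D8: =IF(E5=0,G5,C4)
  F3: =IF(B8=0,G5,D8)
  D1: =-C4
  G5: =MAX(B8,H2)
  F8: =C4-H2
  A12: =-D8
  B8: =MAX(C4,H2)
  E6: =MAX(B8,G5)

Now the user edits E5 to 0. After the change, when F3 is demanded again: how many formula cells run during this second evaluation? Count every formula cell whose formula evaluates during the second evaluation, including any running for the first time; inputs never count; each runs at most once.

Formula cells that run: D8, F3, G5 — 3 in total.
Key observation: a condition flipped, so demand reaches new nodes — G5 runs for the first time.

First evaluation (everything demanded from the output):
  B8 = MAX(-3, 3) = 3
  D8 = IF(E5=0: E5=2 -> else branch C4) = -3
  F3 = IF(B8=0: B8=3 -> else branch D8) = -3

Propagation after the edit:
  G5: demanded for the first time — runs, produces 3.
  D8: runs — E5 2->0; result 3.
  F3: runs — D8 -3->3; result 3.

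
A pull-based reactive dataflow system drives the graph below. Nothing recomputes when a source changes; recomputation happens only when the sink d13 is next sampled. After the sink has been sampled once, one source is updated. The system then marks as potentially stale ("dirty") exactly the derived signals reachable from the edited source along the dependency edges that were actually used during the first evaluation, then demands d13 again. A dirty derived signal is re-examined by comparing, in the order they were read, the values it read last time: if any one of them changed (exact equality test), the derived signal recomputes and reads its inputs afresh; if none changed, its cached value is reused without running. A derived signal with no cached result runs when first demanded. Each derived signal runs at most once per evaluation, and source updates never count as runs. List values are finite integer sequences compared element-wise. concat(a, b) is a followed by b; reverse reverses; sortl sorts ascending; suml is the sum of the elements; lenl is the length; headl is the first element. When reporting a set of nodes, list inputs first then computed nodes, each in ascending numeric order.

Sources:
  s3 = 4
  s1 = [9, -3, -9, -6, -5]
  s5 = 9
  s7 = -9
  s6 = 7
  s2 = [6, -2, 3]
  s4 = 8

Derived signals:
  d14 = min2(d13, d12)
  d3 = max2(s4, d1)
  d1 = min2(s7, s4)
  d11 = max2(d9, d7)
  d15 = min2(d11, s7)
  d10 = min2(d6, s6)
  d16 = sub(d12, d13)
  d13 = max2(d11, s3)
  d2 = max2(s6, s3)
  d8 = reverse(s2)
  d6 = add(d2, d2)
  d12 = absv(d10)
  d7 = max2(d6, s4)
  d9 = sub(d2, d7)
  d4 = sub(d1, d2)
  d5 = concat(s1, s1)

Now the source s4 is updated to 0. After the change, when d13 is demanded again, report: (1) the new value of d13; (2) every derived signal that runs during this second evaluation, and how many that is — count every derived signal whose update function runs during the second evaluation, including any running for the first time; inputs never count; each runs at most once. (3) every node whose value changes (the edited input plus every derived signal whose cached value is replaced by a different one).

First evaluation (everything demanded from the output):
  d2 = max2(7, 4) = 7
  d6 = add(7, 7) = 14
  d7 = max2(14, 8) = 14
  d9 = sub(7, 14) = -7
  d11 = max2(-7, 14) = 14
  d13 = max2(14, 4) = 14

Propagation after the edit:
  d7: runs — s4 8->0; result 14 (same value as before).
  d9: checked — values it read are unchanged (d2 unchanged, d7 unchanged); reused cached -7 without running.
  d11: checked — values it read are unchanged (d9 unchanged, d7 unchanged); reused cached 14 without running.
  d13: checked — values it read are unchanged (d11 unchanged, s3 unchanged); reused cached 14 without running.

Key observation: the change is absorbed at d7 — it re-runs but produces the same value, and the output's value is unchanged.

New value of d13: 14.
Derived signals that run: d7 — 1 in total.
Values that change: s4.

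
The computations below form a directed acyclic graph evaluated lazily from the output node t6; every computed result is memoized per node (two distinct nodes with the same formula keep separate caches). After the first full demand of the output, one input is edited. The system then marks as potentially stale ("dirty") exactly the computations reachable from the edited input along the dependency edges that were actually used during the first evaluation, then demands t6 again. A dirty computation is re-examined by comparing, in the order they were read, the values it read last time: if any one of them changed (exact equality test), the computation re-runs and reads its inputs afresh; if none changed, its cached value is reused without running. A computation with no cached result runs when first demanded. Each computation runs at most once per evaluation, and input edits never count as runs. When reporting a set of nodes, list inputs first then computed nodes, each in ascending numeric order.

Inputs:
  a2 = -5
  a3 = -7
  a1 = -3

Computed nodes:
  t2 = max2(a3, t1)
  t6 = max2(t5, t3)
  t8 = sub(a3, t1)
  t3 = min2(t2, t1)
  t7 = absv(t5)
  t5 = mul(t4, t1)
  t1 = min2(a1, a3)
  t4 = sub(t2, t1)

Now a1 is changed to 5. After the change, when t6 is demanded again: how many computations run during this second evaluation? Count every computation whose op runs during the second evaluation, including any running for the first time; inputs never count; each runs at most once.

1 computations run: t1.
Note the absorption at t1: it re-runs yet its value is the same, leaving the output's value untouched.

First demand of the output computes:
  t1 = min2(-3, -7) = -7
  t2 = max2(-7, -7) = -7
  t3 = min2(-7, -7) = -7
  t4 = sub(-7, -7) = 0
  t5 = mul(0, -7) = 0
  t6 = max2(0, -7) = 0

After the edit, cleaning proceeds:
  t1: a read changed (a1 -3->5) — executes, giving -7 — identical to its old value.
  t2: dirty, but its reads are unchanged (a3 unchanged, t1 unchanged); cached -7 stands.
  t3: dirty, but its reads are unchanged (t2 unchanged, t1 unchanged); cached -7 stands.
  t4: dirty, but its reads are unchanged (t2 unchanged, t1 unchanged); cached 0 stands.
  t5: dirty, but its reads are unchanged (t4 unchanged, t1 unchanged); cached 0 stands.
  t6: dirty, but its reads are unchanged (t5 unchanged, t3 unchanged); cached 0 stands.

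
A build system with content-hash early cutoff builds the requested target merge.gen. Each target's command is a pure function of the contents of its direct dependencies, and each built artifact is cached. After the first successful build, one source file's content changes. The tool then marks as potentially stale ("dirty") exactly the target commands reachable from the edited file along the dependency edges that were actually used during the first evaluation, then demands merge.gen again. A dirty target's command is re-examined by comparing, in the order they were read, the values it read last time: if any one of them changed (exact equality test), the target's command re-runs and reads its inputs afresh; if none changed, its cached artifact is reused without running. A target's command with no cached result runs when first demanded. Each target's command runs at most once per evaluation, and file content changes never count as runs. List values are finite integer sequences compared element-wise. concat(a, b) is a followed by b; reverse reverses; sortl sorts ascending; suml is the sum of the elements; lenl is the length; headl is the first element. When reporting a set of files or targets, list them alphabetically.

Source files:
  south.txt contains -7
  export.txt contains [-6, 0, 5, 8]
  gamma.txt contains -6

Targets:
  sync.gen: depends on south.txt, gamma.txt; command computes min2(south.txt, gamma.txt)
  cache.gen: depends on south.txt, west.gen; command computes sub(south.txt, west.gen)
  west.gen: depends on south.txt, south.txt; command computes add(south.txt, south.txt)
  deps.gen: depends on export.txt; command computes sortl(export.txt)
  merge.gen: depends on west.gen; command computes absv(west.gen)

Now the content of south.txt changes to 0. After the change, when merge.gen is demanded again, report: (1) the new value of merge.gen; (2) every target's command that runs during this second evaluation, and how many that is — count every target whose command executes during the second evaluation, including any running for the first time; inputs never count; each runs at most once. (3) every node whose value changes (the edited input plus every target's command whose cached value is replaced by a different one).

New value of merge.gen: 0.
Target commands that run: merge.gen, west.gen — 2 in total.
Values that change: merge.gen, south.txt, west.gen.

First evaluation (everything demanded from the output):
  west.gen = add(-7, -7) = -14
  merge.gen = absv(-14) = 14

Propagation after the edit:
  west.gen: runs — south.txt -7->0; south.txt -7->0; result 0.
  merge.gen: runs — west.gen -14->0; result 0.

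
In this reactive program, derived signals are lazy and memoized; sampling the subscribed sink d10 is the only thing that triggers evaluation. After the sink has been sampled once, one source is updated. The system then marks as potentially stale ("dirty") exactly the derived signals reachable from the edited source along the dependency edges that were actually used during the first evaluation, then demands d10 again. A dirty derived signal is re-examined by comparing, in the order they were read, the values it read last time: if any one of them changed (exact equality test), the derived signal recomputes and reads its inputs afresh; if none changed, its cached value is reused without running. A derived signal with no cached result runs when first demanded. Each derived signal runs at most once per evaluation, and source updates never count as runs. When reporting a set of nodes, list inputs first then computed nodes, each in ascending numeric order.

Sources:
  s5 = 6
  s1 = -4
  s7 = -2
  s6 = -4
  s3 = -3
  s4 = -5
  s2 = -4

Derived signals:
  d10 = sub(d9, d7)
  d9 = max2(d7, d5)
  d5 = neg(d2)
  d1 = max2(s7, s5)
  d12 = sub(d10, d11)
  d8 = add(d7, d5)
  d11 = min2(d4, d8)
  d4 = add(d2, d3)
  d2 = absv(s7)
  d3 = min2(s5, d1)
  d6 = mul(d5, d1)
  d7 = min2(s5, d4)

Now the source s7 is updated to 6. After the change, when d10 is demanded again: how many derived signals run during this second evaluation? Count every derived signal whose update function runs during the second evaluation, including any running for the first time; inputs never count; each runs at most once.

First demand of the output computes:
  d1 = max2(-2, 6) = 6
  d2 = absv(-2) = 2
  d3 = min2(6, 6) = 6
  d4 = add(2, 6) = 8
  d5 = neg(2) = -2
  d7 = min2(6, 8) = 6
  d9 = max2(6, -2) = 6
  d10 = sub(6, 6) = 0

After the edit, cleaning proceeds:
  d1: a read changed (s7 -2->6) — executes, giving 6 — identical to its old value.
  d2: a read changed (s7 -2->6) — executes, giving 6.
  d3: dirty, but its reads are unchanged (s5 unchanged, d1 unchanged); cached 6 stands.
  d4: a read changed (d2 2->6) — executes, giving 12.
  d5: a read changed (d2 2->6) — executes, giving -6.
  d7: a read changed (d4 8->12) — executes, giving 6 — identical to its old value.
  d9: a read changed (d5 -2->-6) — executes, giving 6 — identical to its old value.
  d10: dirty, but its reads are unchanged (d9 unchanged, d7 unchanged); cached 0 stands.

Note where the cutoff bites: d3 is checked, finds nothing changed, and keeps its cache.

6 derived signals run: d1, d2, d4, d5, d7, d9.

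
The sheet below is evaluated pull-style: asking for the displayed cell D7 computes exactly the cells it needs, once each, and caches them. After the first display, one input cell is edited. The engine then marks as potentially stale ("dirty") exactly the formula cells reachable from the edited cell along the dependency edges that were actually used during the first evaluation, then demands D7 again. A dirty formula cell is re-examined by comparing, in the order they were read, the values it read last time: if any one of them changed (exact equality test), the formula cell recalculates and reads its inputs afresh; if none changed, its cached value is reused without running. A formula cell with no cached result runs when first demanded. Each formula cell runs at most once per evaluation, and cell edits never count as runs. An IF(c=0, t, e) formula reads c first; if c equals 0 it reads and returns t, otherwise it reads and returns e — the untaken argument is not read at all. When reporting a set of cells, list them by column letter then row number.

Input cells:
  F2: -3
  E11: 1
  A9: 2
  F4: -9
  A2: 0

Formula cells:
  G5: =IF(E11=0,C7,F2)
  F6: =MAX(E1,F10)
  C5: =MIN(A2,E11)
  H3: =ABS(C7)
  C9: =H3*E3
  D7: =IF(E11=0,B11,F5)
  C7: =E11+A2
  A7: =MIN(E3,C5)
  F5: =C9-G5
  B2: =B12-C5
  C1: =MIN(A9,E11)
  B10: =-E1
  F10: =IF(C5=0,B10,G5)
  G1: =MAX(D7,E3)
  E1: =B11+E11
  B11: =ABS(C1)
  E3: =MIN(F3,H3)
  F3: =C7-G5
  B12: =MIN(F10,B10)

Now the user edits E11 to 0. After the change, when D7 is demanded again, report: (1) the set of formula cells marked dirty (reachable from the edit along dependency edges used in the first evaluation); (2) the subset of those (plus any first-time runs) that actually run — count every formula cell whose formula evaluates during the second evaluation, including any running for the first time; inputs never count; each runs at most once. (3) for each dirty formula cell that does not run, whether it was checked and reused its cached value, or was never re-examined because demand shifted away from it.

First demand of the output computes:
  C7 = 1 + 0 = 1
  G5 = IF(E11=0: E11=1 -> else branch F2) = -3
  F3 = 1 - -3 = 4
  H3 = ABS(1) = 1
  E3 = MIN(4, 1) = 1
  C9 = 1 * 1 = 1
  F5 = 1 - -3 = 4
  D7 = IF(E11=0: E11=1 -> else branch F5) = 4

After the edit, cleaning proceeds:
  C1: had never run; runs now, result 0.
  B11: had never run; runs now, result 0.
  C7: stays stale; no demand reaches it after the flip.
  G5: stays stale; no demand reaches it after the flip.
  F3: stays stale; no demand reaches it after the flip.
  H3: stays stale; no demand reaches it after the flip.
  E3: stays stale; no demand reaches it after the flip.
  C9: stays stale; no demand reaches it after the flip.
  F5: stays stale; no demand reaches it after the flip.
  D7: a read changed (E11 1->0) — executes, giving 0.

Note the branch switch — demand abandons C7, C9, E3, F3, F5, G5, H3, which are never re-examined.

The edit dirties: C7, C9, D7, E3, F3, F5, G5, H3.
3 formula cells run: B11, C1, D7.
Unvisited dirty nodes (no longer demanded): C7, C9, E3, F3, F5, G5, H3.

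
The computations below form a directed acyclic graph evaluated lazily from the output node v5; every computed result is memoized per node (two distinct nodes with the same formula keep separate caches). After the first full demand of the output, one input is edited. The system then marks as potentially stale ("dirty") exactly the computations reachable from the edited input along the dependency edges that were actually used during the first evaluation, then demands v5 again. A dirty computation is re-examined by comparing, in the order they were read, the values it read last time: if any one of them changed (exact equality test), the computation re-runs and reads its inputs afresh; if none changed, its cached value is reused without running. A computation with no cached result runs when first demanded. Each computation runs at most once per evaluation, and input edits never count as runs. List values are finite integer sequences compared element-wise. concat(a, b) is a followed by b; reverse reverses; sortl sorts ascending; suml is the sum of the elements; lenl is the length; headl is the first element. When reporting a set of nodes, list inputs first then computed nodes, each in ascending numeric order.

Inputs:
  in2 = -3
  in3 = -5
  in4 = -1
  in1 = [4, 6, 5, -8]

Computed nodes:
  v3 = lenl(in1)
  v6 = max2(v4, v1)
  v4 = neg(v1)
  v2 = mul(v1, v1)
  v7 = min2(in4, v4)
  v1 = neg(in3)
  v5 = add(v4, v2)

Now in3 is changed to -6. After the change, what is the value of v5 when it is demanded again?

First demand of the output computes:
  v1 = neg(-5) = 5
  v2 = mul(5, 5) = 25
  v4 = neg(5) = -5
  v5 = add(-5, 25) = 20

After the edit, cleaning proceeds:
  v1: a read changed (in3 -5->-6) — executes, giving 6.
  v2: a read changed (v1 5->6; v1 5->6) — executes, giving 36.
  v4: a read changed (v1 5->6) — executes, giving -6.
  v5: a read changed (v4 -5->-6; v2 25->36) — executes, giving 30.

Demanding v5 again yields 30.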